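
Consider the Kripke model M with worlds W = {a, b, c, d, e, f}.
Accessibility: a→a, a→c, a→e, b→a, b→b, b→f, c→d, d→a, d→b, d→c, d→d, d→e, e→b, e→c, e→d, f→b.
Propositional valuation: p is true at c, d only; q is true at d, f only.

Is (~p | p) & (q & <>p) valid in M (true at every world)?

Let φ = (~p | p) & (q & <>p). Evaluate φ at each world:
  a (successors {a, c, e}): φ is false.
  b (successors {a, b, f}): φ is false.
  c (successors {d}): φ is false.
  d (successors {a, b, c, d, e}): φ is true.
  e (successors {b, c, d}): φ is false.
  f (successors {b}): φ is false.
Detail at a (counterexample):
  At a: ~p | p is true, q & <>p is false, so (~p | p) & (q & <>p) is false.
    At a: q is false, <>p is true, so q & <>p is false.
      At a: <>p requires p at some successor in {a, c, e}.
        p holds at c, so <>p is true at a.

No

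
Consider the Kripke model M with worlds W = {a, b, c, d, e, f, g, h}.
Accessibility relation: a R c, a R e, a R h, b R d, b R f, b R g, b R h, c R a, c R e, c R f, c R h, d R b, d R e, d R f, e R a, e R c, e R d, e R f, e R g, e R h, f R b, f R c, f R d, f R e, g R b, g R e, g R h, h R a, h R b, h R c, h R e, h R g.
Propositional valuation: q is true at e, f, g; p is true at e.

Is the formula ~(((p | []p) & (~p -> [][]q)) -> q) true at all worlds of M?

Let φ = ~(((p | []p) & (~p -> [][]q)) -> q). Evaluate φ at each world:
  a (successors {c, e, h}): φ is false.
  b (successors {d, f, g, h}): φ is false.
  c (successors {a, e, f, h}): φ is false.
  d (successors {b, e, f}): φ is false.
  e (successors {a, c, d, f, g, h}): φ is false.
  f (successors {b, c, d, e}): φ is false.
  g (successors {b, e, h}): φ is false.
  h (successors {a, b, c, e, g}): φ is false.
Detail at a (counterexample):
  At a: ((p | []p) & (~p -> [][]q)) -> q is true, so ~(((p | []p) & (~p -> [][]q)) -> q) is false.
    At a: (p | []p) & (~p -> [][]q) is false, q is false, so ((p | []p) & (~p -> [][]q)) -> q is true.
      At a: p | []p is false, ~p -> [][]q is false, so (p | []p) & (~p -> [][]q) is false.

No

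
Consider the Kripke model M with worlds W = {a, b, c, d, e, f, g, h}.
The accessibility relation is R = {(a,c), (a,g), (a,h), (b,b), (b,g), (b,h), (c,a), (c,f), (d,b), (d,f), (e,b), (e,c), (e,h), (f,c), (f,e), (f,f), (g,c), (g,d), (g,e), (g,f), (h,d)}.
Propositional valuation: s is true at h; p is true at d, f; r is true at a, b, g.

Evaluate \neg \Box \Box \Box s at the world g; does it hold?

At g: \Box \Box \Box s is false, so \neg \Box \Box \Box s is true.
  At g: \Box \Box \Box s requires \Box \Box s at every successor {c, d, e, f}.
    \Box \Box s fails at c, so \Box \Box \Box s is false at g.
      At c: \Box \Box s requires \Box s at every successor {a, f}.
        \Box s fails at a, so \Box \Box s is false at c.

Yes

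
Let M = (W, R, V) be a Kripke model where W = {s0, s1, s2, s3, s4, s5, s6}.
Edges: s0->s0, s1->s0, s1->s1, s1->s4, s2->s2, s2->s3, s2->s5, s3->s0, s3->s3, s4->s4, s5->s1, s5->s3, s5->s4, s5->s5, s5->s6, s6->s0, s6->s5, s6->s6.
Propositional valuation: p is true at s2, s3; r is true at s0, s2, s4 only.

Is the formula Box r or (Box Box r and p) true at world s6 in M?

Recall that Box ψ holds at a world iff ψ holds at every accessible world, and Dia ψ holds iff ψ holds at some accessible world.
At s6: Box r is false, Box Box r and p is false, so Box r or (Box Box r and p) is false.
  At s6: Box r requires r at every successor {s0, s5, s6}.
    r fails at s5, so Box r is false at s6.
  At s6: Box Box r is false, p is false, so Box Box r and p is false.
    At s6: Box Box r requires Box r at every successor {s0, s5, s6}.
      Box r fails at s5, so Box Box r is false at s6.

No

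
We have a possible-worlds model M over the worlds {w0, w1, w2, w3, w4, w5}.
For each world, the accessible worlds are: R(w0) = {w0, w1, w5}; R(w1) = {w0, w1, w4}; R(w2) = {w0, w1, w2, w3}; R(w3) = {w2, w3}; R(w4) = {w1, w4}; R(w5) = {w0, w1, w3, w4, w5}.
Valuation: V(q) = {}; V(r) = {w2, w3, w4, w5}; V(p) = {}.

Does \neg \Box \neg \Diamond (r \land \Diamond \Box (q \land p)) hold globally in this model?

Let φ = \neg \Box \neg \Diamond (r \land \Diamond \Box (q \land p)). Evaluate φ at each world:
  w0 (successors {w0, w1, w5}): φ is false.
  w1 (successors {w0, w1, w4}): φ is false.
  w2 (successors {w0, w1, w2, w3}): φ is false.
  w3 (successors {w2, w3}): φ is false.
  w4 (successors {w1, w4}): φ is false.
  w5 (successors {w0, w1, w3, w4, w5}): φ is false.
Detail at w0 (counterexample):
  At w0: \Box \neg \Diamond (r \land \Diamond \Box (q \land p)) is true, so \neg \Box \neg \Diamond (r \land \Diamond \Box (q \land p)) is false.
    At w0: \Box \neg \Diamond (r \land \Diamond \Box (q \land p)) requires \neg \Diamond (r \land \Diamond \Box (q \land p)) at every successor {w0, w1, w5}.
      At w0: \neg \Diamond (r \land \Diamond \Box (q \land p)) is true.
      At w1: \neg \Diamond (r \land \Diamond \Box (q \land p)) is true.
      At w5: \neg \Diamond (r \land \Diamond \Box (q \land p)) is true.
    So \Box \neg \Diamond (r \land \Diamond \Box (q \land p)) is true at w0.

No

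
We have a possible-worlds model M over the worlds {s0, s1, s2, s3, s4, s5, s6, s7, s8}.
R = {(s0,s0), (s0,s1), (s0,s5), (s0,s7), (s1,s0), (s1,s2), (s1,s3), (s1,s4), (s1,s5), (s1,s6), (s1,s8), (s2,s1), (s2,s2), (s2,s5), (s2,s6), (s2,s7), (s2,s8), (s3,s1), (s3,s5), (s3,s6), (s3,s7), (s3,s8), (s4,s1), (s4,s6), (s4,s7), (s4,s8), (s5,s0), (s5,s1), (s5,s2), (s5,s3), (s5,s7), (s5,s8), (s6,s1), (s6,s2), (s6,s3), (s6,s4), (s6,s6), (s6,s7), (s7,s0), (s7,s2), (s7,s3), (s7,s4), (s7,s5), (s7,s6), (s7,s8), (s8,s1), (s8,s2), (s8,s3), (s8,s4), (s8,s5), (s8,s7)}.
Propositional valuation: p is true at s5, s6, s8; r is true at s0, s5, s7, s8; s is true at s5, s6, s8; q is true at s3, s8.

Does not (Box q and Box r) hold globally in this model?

Let φ = not (Box q and Box r). Evaluate φ at each world:
  s0 (successors {s0, s1, s5, s7}): φ is true.
  s1 (successors {s0, s2, s3, s4, s5, s6, s8}): φ is true.
  s2 (successors {s1, s2, s5, s6, s7, s8}): φ is true.
  s3 (successors {s1, s5, s6, s7, s8}): φ is true.
  s4 (successors {s1, s6, s7, s8}): φ is true.
  s5 (successors {s0, s1, s2, s3, s7, s8}): φ is true.
  s6 (successors {s1, s2, s3, s4, s6, s7}): φ is true.
  s7 (successors {s0, s2, s3, s4, s5, s6, s8}): φ is true.
  s8 (successors {s1, s2, s3, s4, s5, s7}): φ is true.
For instance, at s3:
  At s3: Box q and Box r is false, so not (Box q and Box r) is true.
    At s3: Box q is false, Box r is false, so Box q and Box r is false.
      At s3: Box q requires q at every successor {s1, s5, s6, s7, s8}.
        q fails at s1, so Box q is false at s3.
      At s3: Box r requires r at every successor {s1, s5, s6, s7, s8}.
        r fails at s1, so Box r is false at s3.

Yes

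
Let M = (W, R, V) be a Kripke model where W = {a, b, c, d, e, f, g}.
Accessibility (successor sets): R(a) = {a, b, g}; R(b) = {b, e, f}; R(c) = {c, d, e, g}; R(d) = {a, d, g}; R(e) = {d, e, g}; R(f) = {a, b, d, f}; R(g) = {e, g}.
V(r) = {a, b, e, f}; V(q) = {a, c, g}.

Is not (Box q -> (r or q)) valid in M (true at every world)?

Recall that Box ψ holds at a world iff ψ holds at every accessible world, and Dia ψ holds iff ψ holds at some accessible world.
Let φ = not (Box q -> (r or q)). Evaluate φ at each world:
  a (successors {a, b, g}): φ is false.
  b (successors {b, e, f}): φ is false.
  c (successors {c, d, e, g}): φ is false.
  d (successors {a, d, g}): φ is false.
  e (successors {d, e, g}): φ is false.
  f (successors {a, b, d, f}): φ is false.
  g (successors {e, g}): φ is false.
Detail at a (counterexample):
  At a: Box q -> (r or q) is true, so not (Box q -> (r or q)) is false.
    At a: Box q is false, r or q is true, so Box q -> (r or q) is true.
      At a: Box q requires q at every successor {a, b, g}.
        q fails at b, so Box q is false at a.

No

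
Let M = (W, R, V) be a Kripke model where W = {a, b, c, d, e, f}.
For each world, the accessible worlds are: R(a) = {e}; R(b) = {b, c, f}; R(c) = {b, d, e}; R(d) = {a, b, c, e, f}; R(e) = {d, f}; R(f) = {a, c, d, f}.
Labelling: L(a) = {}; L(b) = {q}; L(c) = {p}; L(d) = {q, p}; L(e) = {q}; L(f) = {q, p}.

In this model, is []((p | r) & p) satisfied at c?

At c: []((p | r) & p) requires (p | r) & p at every successor {b, d, e}.
  (p | r) & p fails at b, so []((p | r) & p) is false at c.

No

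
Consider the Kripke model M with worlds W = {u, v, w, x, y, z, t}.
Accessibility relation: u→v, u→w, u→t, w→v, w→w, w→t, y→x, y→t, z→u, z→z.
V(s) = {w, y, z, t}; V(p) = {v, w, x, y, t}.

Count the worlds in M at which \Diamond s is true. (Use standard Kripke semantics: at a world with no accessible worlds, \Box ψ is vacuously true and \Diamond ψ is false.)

4

Let φ = \Diamond s. Evaluate φ at each world:
  u (successors {v, w, t}): φ is true.
  v (successors ∅): φ is false.
  w (successors {v, w, t}): φ is true.
  x (successors ∅): φ is false.
  y (successors {x, t}): φ is true.
  z (successors {u, z}): φ is true.
  t (successors ∅): φ is false.
For instance, at u:
  At u: \Diamond s requires s at some successor in {v, w, t}.
    s holds at w, so \Diamond s is true at u.
Satisfying worlds: {u, w, y, z}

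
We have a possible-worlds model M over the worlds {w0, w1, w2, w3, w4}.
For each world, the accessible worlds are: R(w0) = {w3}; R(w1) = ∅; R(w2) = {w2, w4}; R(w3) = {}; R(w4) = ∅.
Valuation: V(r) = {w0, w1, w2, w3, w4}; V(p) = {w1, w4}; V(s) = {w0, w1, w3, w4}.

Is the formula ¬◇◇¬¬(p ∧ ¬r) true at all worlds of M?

Let φ = ¬◇◇¬¬(p ∧ ¬r). Evaluate φ at each world:
  w0 (successors {w3}): φ is true.
  w1 (successors ∅): φ is true.
  w2 (successors {w2, w4}): φ is true.
  w3 (successors ∅): φ is true.
  w4 (successors ∅): φ is true.
For instance, at w0:
  At w0: ◇◇¬¬(p ∧ ¬r) is false, so ¬◇◇¬¬(p ∧ ¬r) is true.
    At w0: ◇◇¬¬(p ∧ ¬r) requires ◇¬¬(p ∧ ¬r) at some successor in {w3}.
      At w3: ◇¬¬(p ∧ ¬r) is false.
    So ◇◇¬¬(p ∧ ¬r) is false at w0.

Yes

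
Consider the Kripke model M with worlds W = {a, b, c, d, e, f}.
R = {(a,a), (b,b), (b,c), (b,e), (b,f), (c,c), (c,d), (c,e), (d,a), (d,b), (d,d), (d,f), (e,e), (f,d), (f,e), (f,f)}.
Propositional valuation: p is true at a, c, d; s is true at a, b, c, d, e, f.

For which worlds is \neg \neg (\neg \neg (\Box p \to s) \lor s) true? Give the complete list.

Recall that \Box ψ holds at a world iff ψ holds at every accessible world, and \Diamond ψ holds iff ψ holds at some accessible world.
Let φ = \neg \neg (\neg \neg (\Box p \to s) \lor s). Evaluate φ at each world:
  a (successors {a}): φ is true.
  b (successors {b, c, e, f}): φ is true.
  c (successors {c, d, e}): φ is true.
  d (successors {a, b, d, f}): φ is true.
  e (successors {e}): φ is true.
  f (successors {d, e, f}): φ is true.
For instance, at c:
  At c: \neg (\neg \neg (\Box p \to s) \lor s) is false, so \neg \neg (\neg \neg (\Box p \to s) \lor s) is true.
    At c: \neg \neg (\Box p \to s) \lor s is true, so \neg (\neg \neg (\Box p \to s) \lor s) is false.
      At c: \neg \neg (\Box p \to s) is true, s is true, so \neg \neg (\Box p \to s) \lor s is true.
Satisfying worlds: {a, b, c, d, e, f}

a, b, c, d, e, f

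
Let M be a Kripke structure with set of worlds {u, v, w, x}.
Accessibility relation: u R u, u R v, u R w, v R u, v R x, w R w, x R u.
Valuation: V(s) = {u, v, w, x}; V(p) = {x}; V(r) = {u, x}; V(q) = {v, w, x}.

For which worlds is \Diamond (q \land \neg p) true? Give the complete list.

u, w

Let φ = \Diamond (q \land \neg p). Evaluate φ at each world:
  u (successors {u, v, w}): φ is true.
  v (successors {u, x}): φ is false.
  w (successors {w}): φ is true.
  x (successors {u}): φ is false.
For instance, at u:
  At u: \Diamond (q \land \neg p) requires q \land \neg p at some successor in {u, v, w}.
    q \land \neg p holds at v, so \Diamond (q \land \neg p) is true at u.
Satisfying worlds: {u, w}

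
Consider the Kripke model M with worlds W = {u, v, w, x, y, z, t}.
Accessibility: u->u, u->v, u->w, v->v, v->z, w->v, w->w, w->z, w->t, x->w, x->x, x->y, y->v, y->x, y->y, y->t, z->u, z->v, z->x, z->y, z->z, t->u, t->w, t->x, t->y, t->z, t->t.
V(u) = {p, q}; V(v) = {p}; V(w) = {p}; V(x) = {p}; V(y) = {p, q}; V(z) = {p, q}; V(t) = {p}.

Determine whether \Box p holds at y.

At y: \Box p requires p at every successor {v, x, y, t}.
  At v: p is true.
  At x: p is true.
  At y: p is true.
  At t: p is true.
So \Box p is true at y.

Yes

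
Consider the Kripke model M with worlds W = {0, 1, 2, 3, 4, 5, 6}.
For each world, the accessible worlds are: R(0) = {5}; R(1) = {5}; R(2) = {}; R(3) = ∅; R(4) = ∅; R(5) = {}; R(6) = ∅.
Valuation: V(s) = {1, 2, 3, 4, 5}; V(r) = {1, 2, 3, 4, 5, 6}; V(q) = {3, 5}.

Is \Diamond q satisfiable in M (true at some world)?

Let φ = \Diamond q. Evaluate φ at each world:
  0 (successors {5}): φ is true.
  1 (successors {5}): φ is true.
  2 (successors ∅): φ is false.
  3 (successors ∅): φ is false.
  4 (successors ∅): φ is false.
  5 (successors ∅): φ is false.
  6 (successors ∅): φ is false.
Detail at 0 (witness):
  At 0: \Diamond q requires q at some successor in {5}.
    q holds at 5, so \Diamond q is true at 0.

Yes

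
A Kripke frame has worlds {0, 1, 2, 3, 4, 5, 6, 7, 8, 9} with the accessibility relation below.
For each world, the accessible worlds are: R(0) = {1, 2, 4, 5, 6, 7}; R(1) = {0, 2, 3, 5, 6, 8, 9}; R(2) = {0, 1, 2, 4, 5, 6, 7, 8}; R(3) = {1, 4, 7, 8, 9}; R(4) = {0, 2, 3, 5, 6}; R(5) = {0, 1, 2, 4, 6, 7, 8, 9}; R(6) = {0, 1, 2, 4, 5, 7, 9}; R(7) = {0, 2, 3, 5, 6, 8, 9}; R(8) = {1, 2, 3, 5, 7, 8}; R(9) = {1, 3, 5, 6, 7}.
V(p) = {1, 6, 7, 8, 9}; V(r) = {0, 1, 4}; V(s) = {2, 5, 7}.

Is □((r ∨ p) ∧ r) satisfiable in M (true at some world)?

No

Let φ = □((r ∨ p) ∧ r). Evaluate φ at each world:
  0 (successors {1, 2, 4, 5, 6, 7}): φ is false.
  1 (successors {0, 2, 3, 5, 6, 8, 9}): φ is false.
  2 (successors {0, 1, 2, 4, 5, 6, 7, 8}): φ is false.
  3 (successors {1, 4, 7, 8, 9}): φ is false.
  4 (successors {0, 2, 3, 5, 6}): φ is false.
  5 (successors {0, 1, 2, 4, 6, 7, 8, 9}): φ is false.
  6 (successors {0, 1, 2, 4, 5, 7, 9}): φ is false.
  7 (successors {0, 2, 3, 5, 6, 8, 9}): φ is false.
  8 (successors {1, 2, 3, 5, 7, 8}): φ is false.
  9 (successors {1, 3, 5, 6, 7}): φ is false.
For instance, at 7:
  At 7: □((r ∨ p) ∧ r) requires (r ∨ p) ∧ r at every successor {0, 2, 3, 5, 6, 8, 9}.
    (r ∨ p) ∧ r fails at 2, so □((r ∨ p) ∧ r) is false at 7.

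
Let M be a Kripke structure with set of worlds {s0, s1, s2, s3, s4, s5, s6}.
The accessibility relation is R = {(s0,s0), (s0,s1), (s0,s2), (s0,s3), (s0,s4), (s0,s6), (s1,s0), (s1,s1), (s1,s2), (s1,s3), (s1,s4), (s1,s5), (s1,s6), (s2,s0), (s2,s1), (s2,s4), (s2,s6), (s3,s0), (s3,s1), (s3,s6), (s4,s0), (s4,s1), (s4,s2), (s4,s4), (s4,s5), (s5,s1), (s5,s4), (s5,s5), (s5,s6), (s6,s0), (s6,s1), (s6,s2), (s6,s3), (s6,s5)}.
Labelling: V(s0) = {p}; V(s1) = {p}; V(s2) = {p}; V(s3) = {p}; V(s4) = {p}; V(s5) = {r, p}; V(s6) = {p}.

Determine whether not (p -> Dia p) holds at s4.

No

At s4: p -> Dia p is true, so not (p -> Dia p) is false.
  At s4: p is true, Dia p is true, so p -> Dia p is true.
    At s4: Dia p requires p at some successor in {s0, s1, s2, s4, s5}.
      p holds at s0, so Dia p is true at s4.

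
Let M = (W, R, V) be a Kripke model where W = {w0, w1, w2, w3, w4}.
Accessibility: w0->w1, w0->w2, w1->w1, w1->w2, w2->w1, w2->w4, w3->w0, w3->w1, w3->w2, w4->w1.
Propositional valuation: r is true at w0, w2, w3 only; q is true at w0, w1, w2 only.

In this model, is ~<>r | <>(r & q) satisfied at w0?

At w0: ~<>r is false, <>(r & q) is true, so ~<>r | <>(r & q) is true.
  At w0: <>r is true, so ~<>r is false.
    At w0: <>r requires r at some successor in {w1, w2}.
      r holds at w2, so <>r is true at w0.
  At w0: <>(r & q) requires r & q at some successor in {w1, w2}.
    r & q holds at w2, so <>(r & q) is true at w0.

Yes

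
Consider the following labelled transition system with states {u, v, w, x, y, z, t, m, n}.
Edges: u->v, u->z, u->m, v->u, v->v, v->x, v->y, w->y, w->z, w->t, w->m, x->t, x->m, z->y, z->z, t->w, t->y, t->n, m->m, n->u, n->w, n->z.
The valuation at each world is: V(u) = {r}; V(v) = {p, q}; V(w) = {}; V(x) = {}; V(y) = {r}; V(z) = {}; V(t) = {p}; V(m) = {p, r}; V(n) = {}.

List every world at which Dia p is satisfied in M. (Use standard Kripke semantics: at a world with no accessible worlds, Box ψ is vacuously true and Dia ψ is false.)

u, v, w, x, m

Let φ = Dia p. Evaluate φ at each world:
  u (successors {v, z, m}): φ is true.
  v (successors {u, v, x, y}): φ is true.
  w (successors {y, z, t, m}): φ is true.
  x (successors {t, m}): φ is true.
  y (successors ∅): φ is false.
  z (successors {y, z}): φ is false.
  t (successors {w, y, n}): φ is false.
  m (successors {m}): φ is true.
  n (successors {u, w, z}): φ is false.
For instance, at z:
  At z: Dia p requires p at some successor in {y, z}.
    At y: p is false.
    At z: p is false.
  So Dia p is false at z.
Satisfying worlds: {u, v, w, x, m}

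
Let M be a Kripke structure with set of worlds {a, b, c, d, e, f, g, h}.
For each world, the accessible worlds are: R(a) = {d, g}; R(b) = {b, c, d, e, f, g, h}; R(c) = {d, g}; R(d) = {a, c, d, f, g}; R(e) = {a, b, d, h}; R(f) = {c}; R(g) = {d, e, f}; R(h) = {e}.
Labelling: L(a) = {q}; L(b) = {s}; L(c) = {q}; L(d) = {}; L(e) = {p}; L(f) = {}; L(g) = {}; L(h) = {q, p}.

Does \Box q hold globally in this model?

Let φ = \Box q. Evaluate φ at each world:
  a (successors {d, g}): φ is false.
  b (successors {b, c, d, e, f, g, h}): φ is false.
  c (successors {d, g}): φ is false.
  d (successors {a, c, d, f, g}): φ is false.
  e (successors {a, b, d, h}): φ is false.
  f (successors {c}): φ is true.
  g (successors {d, e, f}): φ is false.
  h (successors {e}): φ is false.
Detail at a (counterexample):
  At a: \Box q requires q at every successor {d, g}.
    q fails at d, so \Box q is false at a.

No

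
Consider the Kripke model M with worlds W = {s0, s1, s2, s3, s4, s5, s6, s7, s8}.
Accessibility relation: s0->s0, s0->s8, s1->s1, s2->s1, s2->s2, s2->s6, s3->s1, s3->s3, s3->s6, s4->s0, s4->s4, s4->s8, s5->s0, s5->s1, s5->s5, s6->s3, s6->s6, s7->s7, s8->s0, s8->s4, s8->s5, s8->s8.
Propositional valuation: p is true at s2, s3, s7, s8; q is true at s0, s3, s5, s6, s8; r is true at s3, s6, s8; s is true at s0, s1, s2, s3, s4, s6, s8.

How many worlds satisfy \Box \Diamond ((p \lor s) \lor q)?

Let φ = \Box \Diamond ((p \lor s) \lor q). Evaluate φ at each world:
  s0 (successors {s0, s8}): φ is true.
  s1 (successors {s1}): φ is true.
  s2 (successors {s1, s2, s6}): φ is true.
  s3 (successors {s1, s3, s6}): φ is true.
  s4 (successors {s0, s4, s8}): φ is true.
  s5 (successors {s0, s1, s5}): φ is true.
  s6 (successors {s3, s6}): φ is true.
  s7 (successors {s7}): φ is true.
  s8 (successors {s0, s4, s5, s8}): φ is true.
For instance, at s8:
  At s8: \Box \Diamond ((p \lor s) \lor q) requires \Diamond ((p \lor s) \lor q) at every successor {s0, s4, s5, s8}.
    At s0: \Diamond ((p \lor s) \lor q) is true.
    At s4: \Diamond ((p \lor s) \lor q) is true.
    At s5: \Diamond ((p \lor s) \lor q) is true.
    At s8: \Diamond ((p \lor s) \lor q) is true.
  So \Box \Diamond ((p \lor s) \lor q) is true at s8.
Satisfying worlds: {s0, s1, s2, s3, s4, s5, s6, s7, s8}

9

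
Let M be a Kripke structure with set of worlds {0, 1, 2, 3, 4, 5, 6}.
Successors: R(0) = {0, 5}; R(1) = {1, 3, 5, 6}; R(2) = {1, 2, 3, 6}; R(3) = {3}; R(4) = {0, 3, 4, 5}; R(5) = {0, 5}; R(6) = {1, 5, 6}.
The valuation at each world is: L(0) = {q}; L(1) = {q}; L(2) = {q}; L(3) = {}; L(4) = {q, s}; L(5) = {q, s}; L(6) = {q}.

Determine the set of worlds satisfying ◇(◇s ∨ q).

Let φ = ◇(◇s ∨ q). Evaluate φ at each world:
  0 (successors {0, 5}): φ is true.
  1 (successors {1, 3, 5, 6}): φ is true.
  2 (successors {1, 2, 3, 6}): φ is true.
  3 (successors {3}): φ is false.
  4 (successors {0, 3, 4, 5}): φ is true.
  5 (successors {0, 5}): φ is true.
  6 (successors {1, 5, 6}): φ is true.
For instance, at 2:
  At 2: ◇(◇s ∨ q) requires ◇s ∨ q at some successor in {1, 2, 3, 6}.
    ◇s ∨ q holds at 1, so ◇(◇s ∨ q) is true at 2.
      At 1: ◇s is true, q is true, so ◇s ∨ q is true.
Satisfying worlds: {0, 1, 2, 4, 5, 6}

0, 1, 2, 4, 5, 6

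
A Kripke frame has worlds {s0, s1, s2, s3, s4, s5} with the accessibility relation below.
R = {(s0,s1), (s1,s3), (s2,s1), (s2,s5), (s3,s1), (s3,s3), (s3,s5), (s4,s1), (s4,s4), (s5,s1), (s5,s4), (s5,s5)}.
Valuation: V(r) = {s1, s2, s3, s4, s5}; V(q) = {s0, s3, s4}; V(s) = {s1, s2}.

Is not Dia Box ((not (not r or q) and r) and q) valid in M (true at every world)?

Yes

Recall that Box ψ holds at a world iff ψ holds at every accessible world, and Dia ψ holds iff ψ holds at some accessible world.
Let φ = not Dia Box ((not (not r or q) and r) and q). Evaluate φ at each world:
  s0 (successors {s1}): φ is true.
  s1 (successors {s3}): φ is true.
  s2 (successors {s1, s5}): φ is true.
  s3 (successors {s1, s3, s5}): φ is true.
  s4 (successors {s1, s4}): φ is true.
  s5 (successors {s1, s4, s5}): φ is true.
For instance, at s4:
  At s4: Dia Box ((not (not r or q) and r) and q) is false, so not Dia Box ((not (not r or q) and r) and q) is true.
    At s4: Dia Box ((not (not r or q) and r) and q) requires Box ((not (not r or q) and r) and q) at some successor in {s1, s4}.
      At s1: Box ((not (not r or q) and r) and q) is false.
      At s4: Box ((not (not r or q) and r) and q) is false.
    So Dia Box ((not (not r or q) and r) and q) is false at s4.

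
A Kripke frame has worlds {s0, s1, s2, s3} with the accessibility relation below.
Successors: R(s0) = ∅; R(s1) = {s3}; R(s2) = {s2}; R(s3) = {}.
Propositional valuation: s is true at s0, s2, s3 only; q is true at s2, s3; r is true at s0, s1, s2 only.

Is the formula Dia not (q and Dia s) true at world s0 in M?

No

At s0: no accessible worlds, so Dia not (q and Dia s) is false.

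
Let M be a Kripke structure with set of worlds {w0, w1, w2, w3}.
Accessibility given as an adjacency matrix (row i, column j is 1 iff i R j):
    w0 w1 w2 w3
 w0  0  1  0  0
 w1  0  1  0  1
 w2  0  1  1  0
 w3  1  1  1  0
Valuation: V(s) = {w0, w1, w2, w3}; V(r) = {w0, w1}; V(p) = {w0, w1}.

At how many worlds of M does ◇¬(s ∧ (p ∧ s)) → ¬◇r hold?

Recall that ◇ψ holds at a world iff ψ holds at some accessible world.
Let φ = ◇¬(s ∧ (p ∧ s)) → ¬◇r. Evaluate φ at each world:
  w0 (successors {w1}): φ is true.
  w1 (successors {w1, w3}): φ is false.
  w2 (successors {w1, w2}): φ is false.
  w3 (successors {w0, w1, w2}): φ is false.
For instance, at w2:
  At w2: ◇¬(s ∧ (p ∧ s)) is true, ¬◇r is false, so ◇¬(s ∧ (p ∧ s)) → ¬◇r is false.
    At w2: ◇¬(s ∧ (p ∧ s)) requires ¬(s ∧ (p ∧ s)) at some successor in {w1, w2}.
      ¬(s ∧ (p ∧ s)) holds at w2, so ◇¬(s ∧ (p ∧ s)) is true at w2.
    At w2: ◇r is true, so ¬◇r is false.
      At w2: ◇r requires r at some successor in {w1, w2}.
        r holds at w1, so ◇r is true at w2.
Satisfying worlds: {w0}

1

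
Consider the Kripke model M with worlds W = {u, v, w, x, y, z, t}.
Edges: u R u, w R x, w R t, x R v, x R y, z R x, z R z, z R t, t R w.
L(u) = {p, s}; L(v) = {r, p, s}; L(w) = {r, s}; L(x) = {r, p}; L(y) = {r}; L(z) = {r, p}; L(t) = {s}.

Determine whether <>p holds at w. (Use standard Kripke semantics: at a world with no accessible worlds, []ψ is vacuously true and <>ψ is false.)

At w: <>p requires p at some successor in {x, t}.
  p holds at x, so <>p is true at w.

Yes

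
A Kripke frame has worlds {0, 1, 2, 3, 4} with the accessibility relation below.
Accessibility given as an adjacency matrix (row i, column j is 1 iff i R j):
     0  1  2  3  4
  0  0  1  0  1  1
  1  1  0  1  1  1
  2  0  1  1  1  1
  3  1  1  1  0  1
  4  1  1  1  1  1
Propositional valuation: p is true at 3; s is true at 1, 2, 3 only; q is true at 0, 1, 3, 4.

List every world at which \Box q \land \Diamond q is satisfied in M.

Let φ = \Box q \land \Diamond q. Evaluate φ at each world:
  0 (successors {1, 3, 4}): φ is true.
  1 (successors {0, 2, 3, 4}): φ is false.
  2 (successors {1, 2, 3, 4}): φ is false.
  3 (successors {0, 1, 2, 4}): φ is false.
  4 (successors {0, 1, 2, 3, 4}): φ is false.
For instance, at 1:
  At 1: \Box q is false, \Diamond q is true, so \Box q \land \Diamond q is false.
    At 1: \Box q requires q at every successor {0, 2, 3, 4}.
      q fails at 2, so \Box q is false at 1.
    At 1: \Diamond q requires q at some successor in {0, 2, 3, 4}.
      q holds at 0, so \Diamond q is true at 1.
Satisfying worlds: {0}

0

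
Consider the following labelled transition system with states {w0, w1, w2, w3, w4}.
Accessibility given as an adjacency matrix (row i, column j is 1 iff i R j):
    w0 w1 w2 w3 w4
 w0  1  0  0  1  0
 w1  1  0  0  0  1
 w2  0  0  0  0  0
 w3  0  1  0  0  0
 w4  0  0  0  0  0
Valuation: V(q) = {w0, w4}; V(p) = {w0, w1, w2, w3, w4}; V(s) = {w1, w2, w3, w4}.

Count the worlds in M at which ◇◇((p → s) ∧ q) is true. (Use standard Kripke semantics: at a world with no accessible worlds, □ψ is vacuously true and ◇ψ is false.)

Let φ = ◇◇((p → s) ∧ q). Evaluate φ at each world:
  w0 (successors {w0, w3}): φ is false.
  w1 (successors {w0, w4}): φ is false.
  w2 (successors ∅): φ is false.
  w3 (successors {w1}): φ is true.
  w4 (successors ∅): φ is false.
For instance, at w0:
  At w0: ◇◇((p → s) ∧ q) requires ◇((p → s) ∧ q) at some successor in {w0, w3}.
    At w0: ◇((p → s) ∧ q) is false.
    At w3: ◇((p → s) ∧ q) is false.
  So ◇◇((p → s) ∧ q) is false at w0.
Satisfying worlds: {w3}

1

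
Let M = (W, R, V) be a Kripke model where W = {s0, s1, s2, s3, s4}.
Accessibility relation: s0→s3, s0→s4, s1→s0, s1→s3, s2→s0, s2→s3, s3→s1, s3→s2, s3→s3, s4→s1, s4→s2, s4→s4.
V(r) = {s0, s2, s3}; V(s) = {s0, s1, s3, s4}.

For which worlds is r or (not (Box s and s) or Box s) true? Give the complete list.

Let φ = r or (not (Box s and s) or Box s). Evaluate φ at each world:
  s0 (successors {s3, s4}): φ is true.
  s1 (successors {s0, s3}): φ is true.
  s2 (successors {s0, s3}): φ is true.
  s3 (successors {s1, s2, s3}): φ is true.
  s4 (successors {s1, s2, s4}): φ is true.
For instance, at s2:
  At s2: r is true, not (Box s and s) or Box s is true, so r or (not (Box s and s) or Box s) is true.
    At s2: not (Box s and s) is true, Box s is true, so not (Box s and s) or Box s is true.
      At s2: Box s and s is false, so not (Box s and s) is true.
      At s2: Box s requires s at every successor {s0, s3}.
        At s0: s is true.
        At s3: s is true.
      So Box s is true at s2.
Satisfying worlds: {s0, s1, s2, s3, s4}

s0, s1, s2, s3, s4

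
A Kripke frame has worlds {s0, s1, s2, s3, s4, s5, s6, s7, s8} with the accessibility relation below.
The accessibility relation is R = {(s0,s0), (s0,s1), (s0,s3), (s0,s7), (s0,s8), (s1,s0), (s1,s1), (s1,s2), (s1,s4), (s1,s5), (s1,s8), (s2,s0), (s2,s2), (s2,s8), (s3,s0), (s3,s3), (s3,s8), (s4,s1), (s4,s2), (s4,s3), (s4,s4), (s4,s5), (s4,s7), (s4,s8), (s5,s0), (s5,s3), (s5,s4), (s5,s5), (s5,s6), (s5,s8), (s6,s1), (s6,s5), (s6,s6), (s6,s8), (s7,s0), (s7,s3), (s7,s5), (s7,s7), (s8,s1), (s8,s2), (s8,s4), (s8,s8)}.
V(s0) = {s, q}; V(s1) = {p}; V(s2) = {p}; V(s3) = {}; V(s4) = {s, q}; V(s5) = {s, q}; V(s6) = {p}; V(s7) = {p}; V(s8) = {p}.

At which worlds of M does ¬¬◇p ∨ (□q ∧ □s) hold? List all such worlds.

Recall that □ψ holds at a world iff ψ holds at every accessible world, and ◇ψ holds iff ψ holds at some accessible world.
Let φ = ¬¬◇p ∨ (□q ∧ □s). Evaluate φ at each world:
  s0 (successors {s0, s1, s3, s7, s8}): φ is true.
  s1 (successors {s0, s1, s2, s4, s5, s8}): φ is true.
  s2 (successors {s0, s2, s8}): φ is true.
  s3 (successors {s0, s3, s8}): φ is true.
  s4 (successors {s1, s2, s3, s4, s5, s7, s8}): φ is true.
  s5 (successors {s0, s3, s4, s5, s6, s8}): φ is true.
  s6 (successors {s1, s5, s6, s8}): φ is true.
  s7 (successors {s0, s3, s5, s7}): φ is true.
  s8 (successors {s1, s2, s4, s8}): φ is true.
For instance, at s3:
  At s3: ¬¬◇p is true, □q ∧ □s is false, so ¬¬◇p ∨ (□q ∧ □s) is true.
    At s3: ¬◇p is false, so ¬¬◇p is true.
      At s3: ◇p is true, so ¬◇p is false.
    At s3: □q is false, □s is false, so □q ∧ □s is false.
      At s3: □q requires q at every successor {s0, s3, s8}.
        q fails at s3, so □q is false at s3.
      At s3: □s requires s at every successor {s0, s3, s8}.
        s fails at s3, so □s is false at s3.
Satisfying worlds: {s0, s1, s2, s3, s4, s5, s6, s7, s8}

s0, s1, s2, s3, s4, s5, s6, s7, s8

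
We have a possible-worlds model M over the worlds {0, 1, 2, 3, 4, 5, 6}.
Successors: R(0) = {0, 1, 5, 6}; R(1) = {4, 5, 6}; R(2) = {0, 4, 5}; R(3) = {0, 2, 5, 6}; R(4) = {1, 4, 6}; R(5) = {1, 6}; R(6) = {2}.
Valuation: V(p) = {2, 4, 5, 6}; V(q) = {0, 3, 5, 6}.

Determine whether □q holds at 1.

Recall that □ψ holds at a world iff ψ holds at every accessible world, and ◇ψ holds iff ψ holds at some accessible world.
At 1: □q requires q at every successor {4, 5, 6}.
  q fails at 4, so □q is false at 1.

No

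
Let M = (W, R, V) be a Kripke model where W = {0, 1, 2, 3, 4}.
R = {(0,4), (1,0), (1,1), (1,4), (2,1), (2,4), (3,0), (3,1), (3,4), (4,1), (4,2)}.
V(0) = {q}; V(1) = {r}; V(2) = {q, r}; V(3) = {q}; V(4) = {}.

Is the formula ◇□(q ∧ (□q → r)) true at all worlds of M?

Recall that □ψ holds at a world iff ψ holds at every accessible world, and ◇ψ holds iff ψ holds at some accessible world.
Let φ = ◇□(q ∧ (□q → r)). Evaluate φ at each world:
  0 (successors {4}): φ is false.
  1 (successors {0, 1, 4}): φ is false.
  2 (successors {1, 4}): φ is false.
  3 (successors {0, 1, 4}): φ is false.
  4 (successors {1, 2}): φ is false.
Detail at 0 (counterexample):
  At 0: ◇□(q ∧ (□q → r)) requires □(q ∧ (□q → r)) at some successor in {4}.
    At 4: □(q ∧ (□q → r)) is false.
  So ◇□(q ∧ (□q → r)) is false at 0.

No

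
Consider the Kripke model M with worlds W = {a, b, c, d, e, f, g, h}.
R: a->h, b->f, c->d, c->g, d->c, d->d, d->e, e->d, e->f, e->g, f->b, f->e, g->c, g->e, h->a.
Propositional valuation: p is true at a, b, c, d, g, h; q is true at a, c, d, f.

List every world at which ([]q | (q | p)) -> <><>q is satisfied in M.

a, c, d, e, f, g

Let φ = ([]q | (q | p)) -> <><>q. Evaluate φ at each world:
  a (successors {h}): φ is true.
  b (successors {f}): φ is false.
  c (successors {d, g}): φ is true.
  d (successors {c, d, e}): φ is true.
  e (successors {d, f, g}): φ is true.
  f (successors {b, e}): φ is true.
  g (successors {c, e}): φ is true.
  h (successors {a}): φ is false.
For instance, at h:
  At h: []q | (q | p) is true, <><>q is false, so ([]q | (q | p)) -> <><>q is false.
    At h: []q is true, q | p is true, so []q | (q | p) is true.
      At h: []q requires q at every successor {a}.
        At a: q is true.
      So []q is true at h.
    At h: <><>q requires <>q at some successor in {a}.
      At a: <>q is false.
    So <><>q is false at h.
Satisfying worlds: {a, c, d, e, f, g}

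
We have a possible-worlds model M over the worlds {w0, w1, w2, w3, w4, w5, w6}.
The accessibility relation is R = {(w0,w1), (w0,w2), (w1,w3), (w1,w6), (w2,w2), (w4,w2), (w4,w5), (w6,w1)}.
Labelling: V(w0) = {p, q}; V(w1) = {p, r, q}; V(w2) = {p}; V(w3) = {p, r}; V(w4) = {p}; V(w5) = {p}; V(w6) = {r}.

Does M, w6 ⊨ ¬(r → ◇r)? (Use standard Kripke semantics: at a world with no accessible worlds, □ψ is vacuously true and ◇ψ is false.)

No

Recall that ◇ψ holds at a world iff ψ holds at some accessible world.
At w6: r → ◇r is true, so ¬(r → ◇r) is false.
  At w6: r is true, ◇r is true, so r → ◇r is true.
    At w6: ◇r requires r at some successor in {w1}.
      r holds at w1, so ◇r is true at w6.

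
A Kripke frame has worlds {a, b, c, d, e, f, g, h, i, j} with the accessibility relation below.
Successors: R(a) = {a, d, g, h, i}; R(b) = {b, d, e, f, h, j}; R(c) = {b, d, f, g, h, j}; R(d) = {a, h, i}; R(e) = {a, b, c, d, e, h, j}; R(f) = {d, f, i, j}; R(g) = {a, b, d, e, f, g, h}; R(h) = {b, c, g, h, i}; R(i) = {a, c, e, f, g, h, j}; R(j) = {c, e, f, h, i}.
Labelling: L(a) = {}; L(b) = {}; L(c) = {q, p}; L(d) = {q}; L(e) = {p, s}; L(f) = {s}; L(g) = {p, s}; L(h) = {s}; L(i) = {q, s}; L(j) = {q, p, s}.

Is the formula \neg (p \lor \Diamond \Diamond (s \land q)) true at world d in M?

At d: p \lor \Diamond \Diamond (s \land q) is true, so \neg (p \lor \Diamond \Diamond (s \land q)) is false.
  At d: p is false, \Diamond \Diamond (s \land q) is true, so p \lor \Diamond \Diamond (s \land q) is true.
    At d: \Diamond \Diamond (s \land q) requires \Diamond (s \land q) at some successor in {a, h, i}.
      \Diamond (s \land q) holds at a, so \Diamond \Diamond (s \land q) is true at d.

No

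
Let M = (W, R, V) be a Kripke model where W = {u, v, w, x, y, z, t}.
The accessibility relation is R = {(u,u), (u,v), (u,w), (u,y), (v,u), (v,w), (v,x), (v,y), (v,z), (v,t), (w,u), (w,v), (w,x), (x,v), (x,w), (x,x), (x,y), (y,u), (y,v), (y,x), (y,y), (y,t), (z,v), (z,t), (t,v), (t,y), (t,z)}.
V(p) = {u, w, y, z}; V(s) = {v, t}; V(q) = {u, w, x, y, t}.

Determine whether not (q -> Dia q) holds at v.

No

At v: q -> Dia q is true, so not (q -> Dia q) is false.
  At v: q is false, Dia q is true, so q -> Dia q is true.
    At v: Dia q requires q at some successor in {u, w, x, y, z, t}.
      q holds at u, so Dia q is true at v.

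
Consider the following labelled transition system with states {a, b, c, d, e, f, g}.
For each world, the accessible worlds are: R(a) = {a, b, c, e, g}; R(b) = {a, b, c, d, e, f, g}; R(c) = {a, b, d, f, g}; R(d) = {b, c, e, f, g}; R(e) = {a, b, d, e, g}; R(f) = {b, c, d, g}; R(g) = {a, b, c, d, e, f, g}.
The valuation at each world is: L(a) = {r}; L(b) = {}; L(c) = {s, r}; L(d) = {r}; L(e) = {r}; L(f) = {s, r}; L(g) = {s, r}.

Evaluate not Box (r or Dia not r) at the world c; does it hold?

No

At c: Box (r or Dia not r) is true, so not Box (r or Dia not r) is false.
  At c: Box (r or Dia not r) requires r or Dia not r at every successor {a, b, d, f, g}.
    At a: r or Dia not r is true.
    At b: r or Dia not r is true.
    At d: r or Dia not r is true.
    At f: r or Dia not r is true.
    At g: r or Dia not r is true.
  So Box (r or Dia not r) is true at c.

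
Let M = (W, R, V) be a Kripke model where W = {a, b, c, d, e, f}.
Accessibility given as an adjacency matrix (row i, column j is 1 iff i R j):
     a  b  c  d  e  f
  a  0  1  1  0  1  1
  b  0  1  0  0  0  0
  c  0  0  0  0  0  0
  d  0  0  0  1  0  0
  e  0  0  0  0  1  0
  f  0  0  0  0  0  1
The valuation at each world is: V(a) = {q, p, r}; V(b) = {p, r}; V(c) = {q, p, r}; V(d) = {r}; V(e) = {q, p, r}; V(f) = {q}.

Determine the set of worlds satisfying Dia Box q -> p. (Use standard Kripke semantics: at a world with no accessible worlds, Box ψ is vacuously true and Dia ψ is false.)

a, b, c, d, e

Let φ = Dia Box q -> p. Evaluate φ at each world:
  a (successors {b, c, e, f}): φ is true.
  b (successors {b}): φ is true.
  c (successors ∅): φ is true.
  d (successors {d}): φ is true.
  e (successors {e}): φ is true.
  f (successors {f}): φ is false.
For instance, at b:
  At b: Dia Box q is false, p is true, so Dia Box q -> p is true.
    At b: Dia Box q requires Box q at some successor in {b}.
      At b: Box q is false.
    So Dia Box q is false at b.
Satisfying worlds: {a, b, c, d, e}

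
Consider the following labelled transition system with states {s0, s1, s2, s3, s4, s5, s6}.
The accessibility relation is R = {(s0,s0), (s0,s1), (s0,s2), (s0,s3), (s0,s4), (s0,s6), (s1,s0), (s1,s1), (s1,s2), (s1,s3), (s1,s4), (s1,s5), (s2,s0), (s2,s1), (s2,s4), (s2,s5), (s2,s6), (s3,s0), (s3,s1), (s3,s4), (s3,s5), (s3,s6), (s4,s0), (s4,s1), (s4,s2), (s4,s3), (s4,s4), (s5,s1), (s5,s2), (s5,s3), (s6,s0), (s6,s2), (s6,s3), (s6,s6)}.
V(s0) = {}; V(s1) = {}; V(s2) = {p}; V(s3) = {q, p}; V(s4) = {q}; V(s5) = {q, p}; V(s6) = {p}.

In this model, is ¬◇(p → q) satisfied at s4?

Recall that ◇ψ holds at a world iff ψ holds at some accessible world.
At s4: ◇(p → q) is true, so ¬◇(p → q) is false.
  At s4: ◇(p → q) requires p → q at some successor in {s0, s1, s2, s3, s4}.
    p → q holds at s0, so ◇(p → q) is true at s4.

No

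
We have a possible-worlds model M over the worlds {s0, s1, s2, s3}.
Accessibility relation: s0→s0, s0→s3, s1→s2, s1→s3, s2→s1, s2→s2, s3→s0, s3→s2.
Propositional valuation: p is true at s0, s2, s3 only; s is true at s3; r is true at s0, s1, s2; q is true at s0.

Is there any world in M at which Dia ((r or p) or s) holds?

Recall that Dia ψ holds at a world iff ψ holds at some accessible world.
Let φ = Dia ((r or p) or s). Evaluate φ at each world:
  s0 (successors {s0, s3}): φ is true.
  s1 (successors {s2, s3}): φ is true.
  s2 (successors {s1, s2}): φ is true.
  s3 (successors {s0, s2}): φ is true.
Detail at s0 (witness):
  At s0: Dia ((r or p) or s) requires (r or p) or s at some successor in {s0, s3}.
    (r or p) or s holds at s0, so Dia ((r or p) or s) is true at s0.

Yes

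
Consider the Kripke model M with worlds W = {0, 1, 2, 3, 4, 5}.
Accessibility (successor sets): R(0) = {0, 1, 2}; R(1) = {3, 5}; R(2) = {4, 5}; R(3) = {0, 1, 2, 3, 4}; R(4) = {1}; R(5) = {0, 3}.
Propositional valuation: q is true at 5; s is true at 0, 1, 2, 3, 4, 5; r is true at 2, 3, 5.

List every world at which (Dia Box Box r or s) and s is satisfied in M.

0, 1, 2, 3, 4, 5

Let φ = (Dia Box Box r or s) and s. Evaluate φ at each world:
  0 (successors {0, 1, 2}): φ is true.
  1 (successors {3, 5}): φ is true.
  2 (successors {4, 5}): φ is true.
  3 (successors {0, 1, 2, 3, 4}): φ is true.
  4 (successors {1}): φ is true.
  5 (successors {0, 3}): φ is true.
For instance, at 0:
  At 0: Dia Box Box r or s is true, s is true, so (Dia Box Box r or s) and s is true.
    At 0: Dia Box Box r is false, s is true, so Dia Box Box r or s is true.
      At 0: Dia Box Box r requires Box Box r at some successor in {0, 1, 2}.
        At 0: Box Box r is false.
        At 1: Box Box r is false.
        At 2: Box Box r is false.
      So Dia Box Box r is false at 0.
Satisfying worlds: {0, 1, 2, 3, 4, 5}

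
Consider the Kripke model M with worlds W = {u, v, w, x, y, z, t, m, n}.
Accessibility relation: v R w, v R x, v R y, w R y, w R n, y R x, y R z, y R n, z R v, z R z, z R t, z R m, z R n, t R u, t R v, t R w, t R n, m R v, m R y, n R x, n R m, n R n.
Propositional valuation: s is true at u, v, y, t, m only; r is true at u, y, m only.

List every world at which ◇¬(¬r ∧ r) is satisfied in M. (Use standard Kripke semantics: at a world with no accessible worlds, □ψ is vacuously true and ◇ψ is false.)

v, w, y, z, t, m, n

Let φ = ◇¬(¬r ∧ r). Evaluate φ at each world:
  u (successors ∅): φ is false.
  v (successors {w, x, y}): φ is true.
  w (successors {y, n}): φ is true.
  x (successors ∅): φ is false.
  y (successors {x, z, n}): φ is true.
  z (successors {v, z, t, m, n}): φ is true.
  t (successors {u, v, w, n}): φ is true.
  m (successors {v, y}): φ is true.
  n (successors {x, m, n}): φ is true.
For instance, at m:
  At m: ◇¬(¬r ∧ r) requires ¬(¬r ∧ r) at some successor in {v, y}.
    ¬(¬r ∧ r) holds at v, so ◇¬(¬r ∧ r) is true at m.
Satisfying worlds: {v, w, y, z, t, m, n}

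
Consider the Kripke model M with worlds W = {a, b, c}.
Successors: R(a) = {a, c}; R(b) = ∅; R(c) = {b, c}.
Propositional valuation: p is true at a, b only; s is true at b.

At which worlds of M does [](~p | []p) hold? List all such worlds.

Recall that []ψ holds at a world iff ψ holds at every accessible world, and <>ψ holds iff ψ holds at some accessible world.
Let φ = [](~p | []p). Evaluate φ at each world:
  a (successors {a, c}): φ is false.
  b (successors ∅): φ is true.
  c (successors {b, c}): φ is true.
For instance, at c:
  At c: [](~p | []p) requires ~p | []p at every successor {b, c}.
      At b: ~p is false, []p is true, so ~p | []p is true.
      At c: ~p is true, []p is false, so ~p | []p is true.
  So [](~p | []p) is true at c.
Satisfying worlds: {b, c}

b, c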